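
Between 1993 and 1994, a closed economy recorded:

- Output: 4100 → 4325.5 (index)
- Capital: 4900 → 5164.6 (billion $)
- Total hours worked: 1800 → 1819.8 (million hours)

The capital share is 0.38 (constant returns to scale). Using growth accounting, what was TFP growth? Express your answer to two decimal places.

Output growth = (4325.5 − 4100) / 4100 = 5.5%.
Capital growth = (5164.6 − 4900) / 4900 = 5.4%.
Total hours worked growth = (1819.8 − 1800) / 1800 = 1.1%.
Labor's share = 1 − 0.38 = 0.62.
Capital: 0.38 × 5.4 = 2.052 pp.
Total hours worked: 0.62 × 1.1 = 0.682 pp.
TFP growth = 5.5 − 2.734 = 2.766%.

2.77%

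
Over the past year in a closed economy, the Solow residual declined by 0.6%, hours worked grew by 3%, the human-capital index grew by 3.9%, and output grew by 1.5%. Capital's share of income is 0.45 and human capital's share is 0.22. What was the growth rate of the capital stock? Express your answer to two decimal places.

Labor's share = 1 − 0.45 − 0.22 = 0.33.
gY = gA + 0.22×3.9 + 0.33×3 + 0.45×g.
0.45×g = 1.5 + 0.6 − 1.848 = 0.252.
g = 0.252 / 0.45 = 0.56%.

The capital stock grew 0.56%.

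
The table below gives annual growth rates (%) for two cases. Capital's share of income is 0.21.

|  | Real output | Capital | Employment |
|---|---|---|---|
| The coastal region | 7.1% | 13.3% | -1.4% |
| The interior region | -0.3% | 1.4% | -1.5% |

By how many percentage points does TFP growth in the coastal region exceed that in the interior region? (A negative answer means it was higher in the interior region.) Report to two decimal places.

Labor's share = 1 − 0.21 = 0.79.
The coastal region: TFP = 7.1 − 2.793 + 1.106 = 5.413%.
The interior region: TFP = -0.3 − 0.294 + 1.185 = 0.591%.
Difference = 5.413 − (0.591) = 4.822 pp.

4.82 percentage points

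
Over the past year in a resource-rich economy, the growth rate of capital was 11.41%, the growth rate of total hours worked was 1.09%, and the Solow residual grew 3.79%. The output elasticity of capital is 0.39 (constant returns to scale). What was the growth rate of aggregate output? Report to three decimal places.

8.905%

Labor's share = 1 − 0.39 = 0.61.
Capital: 0.39 × 11.41 = 4.4499 pp.
Total hours worked: 0.61 × 1.09 = 0.6649 pp.
Output growth = 3.79 + 5.1148 = 8.9048%.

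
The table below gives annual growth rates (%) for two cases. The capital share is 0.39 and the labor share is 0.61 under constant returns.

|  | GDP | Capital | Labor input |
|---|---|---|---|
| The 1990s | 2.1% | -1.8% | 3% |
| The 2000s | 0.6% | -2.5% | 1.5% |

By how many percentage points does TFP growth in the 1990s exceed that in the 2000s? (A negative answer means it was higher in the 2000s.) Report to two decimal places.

Labor's share = 1 − 0.39 = 0.61.
The 1990s: TFP = 2.1 + 0.702 − 1.83 = 0.972%.
The 2000s: TFP = 0.6 + 0.975 − 0.915 = 0.66%.
Difference = 0.972 − (0.66) = 0.312 pp.

0.31 percentage points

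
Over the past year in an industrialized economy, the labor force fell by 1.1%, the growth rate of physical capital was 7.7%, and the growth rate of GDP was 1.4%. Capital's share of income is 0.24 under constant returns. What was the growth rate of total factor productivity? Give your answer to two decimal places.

Labor's share = 1 − 0.24 = 0.76.
Physical capital: 0.24 × 7.7 = 1.848 pp.
The labor force: 0.76 × (-1.1) = -0.836 pp.
TFP growth = 1.4 − 1.012 = 0.388%.

Total factor productivity grew 0.39%.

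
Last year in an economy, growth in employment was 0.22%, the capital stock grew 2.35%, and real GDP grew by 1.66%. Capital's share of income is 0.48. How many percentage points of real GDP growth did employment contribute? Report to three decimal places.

Labor's share = 1 − 0.48 = 0.52.
Contribution = share × growth = 0.52 × 0.22 = 0.1144 pp.

0.114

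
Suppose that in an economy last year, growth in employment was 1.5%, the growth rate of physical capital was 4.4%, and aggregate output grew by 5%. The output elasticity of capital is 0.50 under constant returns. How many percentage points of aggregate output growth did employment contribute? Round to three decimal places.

0.750 pp

Labor's share = 1 − 0.5 = 0.5.
Contribution = share × growth = 0.5 × 1.5 = 0.75 pp.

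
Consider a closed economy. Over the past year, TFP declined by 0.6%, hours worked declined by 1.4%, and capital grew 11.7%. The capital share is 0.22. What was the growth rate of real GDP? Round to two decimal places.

Labor's share = 1 − 0.22 = 0.78.
Capital: 0.22 × 11.7 = 2.574 pp.
Hours worked: 0.78 × (-1.4) = -1.092 pp.
Output growth = -0.6 + 1.482 = 0.882%.

0.88%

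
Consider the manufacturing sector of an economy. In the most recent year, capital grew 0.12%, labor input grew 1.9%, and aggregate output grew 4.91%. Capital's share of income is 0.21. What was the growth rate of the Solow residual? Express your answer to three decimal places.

Labor's share = 1 − 0.21 = 0.79.
Capital: 0.21 × 0.12 = 0.0252 pp.
Labor input: 0.79 × 1.9 = 1.501 pp.
TFP growth = 4.91 − 1.5262 = 3.3838%.

3.384%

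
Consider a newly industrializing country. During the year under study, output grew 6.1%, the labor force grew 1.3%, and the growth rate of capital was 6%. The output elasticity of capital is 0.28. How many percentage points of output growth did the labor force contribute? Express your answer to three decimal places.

Labor's share = 1 − 0.28 = 0.72.
Contribution = share × growth = 0.72 × 1.3 = 0.936 pp.

0.936 pp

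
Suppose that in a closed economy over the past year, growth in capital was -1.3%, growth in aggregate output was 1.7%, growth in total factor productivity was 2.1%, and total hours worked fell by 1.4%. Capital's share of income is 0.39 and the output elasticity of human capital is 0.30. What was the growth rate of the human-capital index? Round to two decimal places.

Labor's share = 1 − 0.39 − 0.3 = 0.31.
gY = gA + 0.39×(-1.3) + 0.31×(-1.4) + 0.3×g.
0.3×g = 1.7 − 2.1 + 0.941 = 0.541.
g = 0.541 / 0.3 = 1.8033%.

1.80%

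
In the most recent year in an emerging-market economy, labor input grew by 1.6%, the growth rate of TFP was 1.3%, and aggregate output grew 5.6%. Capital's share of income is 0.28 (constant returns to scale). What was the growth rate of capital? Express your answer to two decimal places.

Capital grew 11.24%.

Labor's share = 1 − 0.28 = 0.72.
gY = gA + 0.72×1.6 + 0.28×g.
0.28×g = 5.6 − 1.3 − 1.152 = 3.148.
g = 3.148 / 0.28 = 11.2429%.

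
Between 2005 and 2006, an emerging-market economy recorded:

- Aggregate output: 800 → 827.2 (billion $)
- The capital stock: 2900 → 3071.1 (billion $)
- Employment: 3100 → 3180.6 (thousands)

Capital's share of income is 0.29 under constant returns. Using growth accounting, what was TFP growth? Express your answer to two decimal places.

-0.16%

Aggregate output growth = (827.2 − 800) / 800 = 3.4%.
The capital stock growth = (3071.1 − 2900) / 2900 = 5.9%.
Employment growth = (3180.6 − 3100) / 3100 = 2.6%.
Labor's share = 1 − 0.29 = 0.71.
The capital stock: 0.29 × 5.9 = 1.711 pp.
Employment: 0.71 × 2.6 = 1.846 pp.
TFP growth = 3.4 − 3.557 = -0.157%.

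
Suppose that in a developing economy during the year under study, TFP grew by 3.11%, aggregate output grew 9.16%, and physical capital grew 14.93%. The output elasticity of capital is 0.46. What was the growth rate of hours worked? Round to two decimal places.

-1.51%

Labor's share = 1 − 0.46 = 0.54.
gY = gA + 0.46×14.93 + 0.54×g.
0.54×g = 9.16 − 3.11 − 6.8678 = -0.8178.
g = -0.8178 / 0.54 = -1.5144%.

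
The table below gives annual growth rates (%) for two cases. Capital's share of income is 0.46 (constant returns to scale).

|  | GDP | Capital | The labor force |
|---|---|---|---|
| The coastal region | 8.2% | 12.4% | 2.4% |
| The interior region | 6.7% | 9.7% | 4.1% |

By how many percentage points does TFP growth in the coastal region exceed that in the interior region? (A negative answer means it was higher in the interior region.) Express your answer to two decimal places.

1.18 percentage points

Labor's share = 1 − 0.46 = 0.54.
The coastal region: TFP = 8.2 − 5.704 − 1.296 = 1.2%.
The interior region: TFP = 6.7 − 4.462 − 2.214 = 0.024%.
Difference = 1.2 − (0.024) = 1.176 pp.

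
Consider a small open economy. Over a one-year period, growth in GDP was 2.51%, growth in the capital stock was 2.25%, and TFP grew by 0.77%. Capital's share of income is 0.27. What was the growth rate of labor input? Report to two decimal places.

Labor's share = 1 − 0.27 = 0.73.
gY = gA + 0.27×2.25 + 0.73×g.
0.73×g = 2.51 − 0.77 − 0.6075 = 1.1325.
g = 1.1325 / 0.73 = 1.5514%.

1.55%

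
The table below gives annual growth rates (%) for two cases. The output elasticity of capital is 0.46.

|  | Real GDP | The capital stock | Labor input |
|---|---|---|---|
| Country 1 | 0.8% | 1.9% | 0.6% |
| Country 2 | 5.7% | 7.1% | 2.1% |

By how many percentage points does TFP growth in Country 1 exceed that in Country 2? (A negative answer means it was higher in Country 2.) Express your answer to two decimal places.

Labor's share = 1 − 0.46 = 0.54.
Country 1: TFP = 0.8 − 0.874 − 0.324 = -0.398%.
Country 2: TFP = 5.7 − 3.266 − 1.134 = 1.3%.
Difference = -0.398 − (1.3) = -1.698 pp.

-1.70 percentage points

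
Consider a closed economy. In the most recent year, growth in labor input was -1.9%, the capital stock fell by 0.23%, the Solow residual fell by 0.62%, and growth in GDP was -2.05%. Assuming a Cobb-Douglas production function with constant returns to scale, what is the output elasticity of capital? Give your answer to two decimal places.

α = 0.28

gY = gA + α·gK + (1−α)·gL, so gY − gA − gL = α(gK − gL).
-2.05 + 0.62 + 1.9 = α × (-0.23 − (-1.9)).
0.47 = 1.67 α, so α = 0.2814.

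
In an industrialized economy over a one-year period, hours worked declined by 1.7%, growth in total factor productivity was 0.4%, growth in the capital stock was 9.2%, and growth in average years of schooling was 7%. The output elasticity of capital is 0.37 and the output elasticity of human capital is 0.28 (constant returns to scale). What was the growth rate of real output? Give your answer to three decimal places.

5.169%

Labor's share = 1 − 0.37 − 0.28 = 0.35.
The capital stock: 0.37 × 9.2 = 3.404 pp.
Average years of schooling: 0.28 × 7 = 1.96 pp.
Hours worked: 0.35 × (-1.7) = -0.595 pp.
Output growth = 0.4 + 4.769 = 5.169%.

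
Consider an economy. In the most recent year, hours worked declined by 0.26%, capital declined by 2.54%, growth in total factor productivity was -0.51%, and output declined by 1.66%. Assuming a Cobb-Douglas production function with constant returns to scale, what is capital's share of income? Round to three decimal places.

0.390

gY = gA + α·gK + (1−α)·gL, so gY − gA − gL = α(gK − gL).
-1.66 + 0.51 + 0.26 = α × (-2.54 − (-0.26)).
-0.89 = -2.28 α, so α = 0.39035.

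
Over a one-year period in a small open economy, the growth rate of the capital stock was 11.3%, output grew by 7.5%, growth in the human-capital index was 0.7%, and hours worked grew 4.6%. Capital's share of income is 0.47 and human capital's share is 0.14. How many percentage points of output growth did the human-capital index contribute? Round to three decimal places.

Contribution = share × growth = 0.14 × 0.7 = 0.098 pp.

0.098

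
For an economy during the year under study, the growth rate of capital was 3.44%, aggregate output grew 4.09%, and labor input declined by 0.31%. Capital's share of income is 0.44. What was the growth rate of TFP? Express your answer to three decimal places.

Labor's share = 1 − 0.44 = 0.56.
Capital: 0.44 × 3.44 = 1.5136 pp.
Labor input: 0.56 × (-0.31) = -0.1736 pp.
TFP growth = 4.09 − 1.34 = 2.75%.

2.750%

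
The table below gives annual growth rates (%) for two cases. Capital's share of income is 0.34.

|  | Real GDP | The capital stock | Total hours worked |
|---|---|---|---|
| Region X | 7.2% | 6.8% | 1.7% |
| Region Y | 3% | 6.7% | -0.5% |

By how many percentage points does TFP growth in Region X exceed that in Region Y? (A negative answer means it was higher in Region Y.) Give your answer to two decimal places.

2.71 percentage points

Labor's share = 1 − 0.34 = 0.66.
Region X: TFP = 7.2 − 2.312 − 1.122 = 3.766%.
Region Y: TFP = 3 − 2.278 + 0.33 = 1.052%.
Difference = 3.766 − (1.052) = 2.714 pp.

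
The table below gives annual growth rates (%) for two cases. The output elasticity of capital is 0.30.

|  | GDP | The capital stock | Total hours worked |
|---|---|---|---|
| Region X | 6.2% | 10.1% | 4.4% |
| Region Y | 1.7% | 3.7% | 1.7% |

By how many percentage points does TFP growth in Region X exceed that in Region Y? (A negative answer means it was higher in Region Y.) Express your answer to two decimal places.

Labor's share = 1 − 0.3 = 0.7.
Region X: TFP = 6.2 − 3.03 − 3.08 = 0.09%.
Region Y: TFP = 1.7 − 1.11 − 1.19 = -0.6%.
Difference = 0.09 − (-0.6) = 0.69 pp.

0.69 percentage points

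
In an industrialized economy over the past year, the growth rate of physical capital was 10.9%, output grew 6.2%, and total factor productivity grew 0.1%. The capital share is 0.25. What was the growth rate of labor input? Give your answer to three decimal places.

Labor's share = 1 − 0.25 = 0.75.
gY = gA + 0.25×10.9 + 0.75×g.
0.75×g = 6.2 − 0.1 − 2.725 = 3.375.
g = 3.375 / 0.75 = 4.5%.

Labor input grew 4.500%.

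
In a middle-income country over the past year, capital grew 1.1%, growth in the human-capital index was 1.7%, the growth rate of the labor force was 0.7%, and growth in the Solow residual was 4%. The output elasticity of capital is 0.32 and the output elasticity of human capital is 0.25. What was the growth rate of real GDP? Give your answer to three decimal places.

Labor's share = 1 − 0.32 − 0.25 = 0.43.
Capital: 0.32 × 1.1 = 0.352 pp.
The human-capital index: 0.25 × 1.7 = 0.425 pp.
The labor force: 0.43 × 0.7 = 0.301 pp.
Output growth = 4 + 1.078 = 5.078%.

5.078%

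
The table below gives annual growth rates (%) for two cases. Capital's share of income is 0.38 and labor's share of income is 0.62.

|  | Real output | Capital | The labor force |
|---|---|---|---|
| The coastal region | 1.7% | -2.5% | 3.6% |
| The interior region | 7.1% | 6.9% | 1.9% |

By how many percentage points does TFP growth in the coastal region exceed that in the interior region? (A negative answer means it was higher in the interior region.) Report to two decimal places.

-2.88 percentage points

Labor's share = 1 − 0.38 = 0.62.
The coastal region: TFP = 1.7 + 0.95 − 2.232 = 0.418%.
The interior region: TFP = 7.1 − 2.622 − 1.178 = 3.3%.
Difference = 0.418 − (3.3) = -2.882 pp.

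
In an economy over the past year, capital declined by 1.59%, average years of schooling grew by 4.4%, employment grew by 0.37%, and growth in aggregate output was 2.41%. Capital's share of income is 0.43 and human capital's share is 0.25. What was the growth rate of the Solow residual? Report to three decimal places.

Labor's share = 1 − 0.43 − 0.25 = 0.32.
Capital: 0.43 × (-1.59) = -0.6837 pp.
Average years of schooling: 0.25 × 4.4 = 1.1 pp.
Employment: 0.32 × 0.37 = 0.1184 pp.
TFP growth = 2.41 − 0.5347 = 1.8753%.

1.875%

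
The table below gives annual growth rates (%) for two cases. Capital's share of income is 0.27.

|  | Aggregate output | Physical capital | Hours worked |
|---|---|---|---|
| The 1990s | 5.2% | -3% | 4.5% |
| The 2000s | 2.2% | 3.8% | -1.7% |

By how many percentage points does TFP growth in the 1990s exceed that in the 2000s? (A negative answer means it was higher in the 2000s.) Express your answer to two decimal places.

Labor's share = 1 − 0.27 = 0.73.
The 1990s: TFP = 5.2 + 0.81 − 3.285 = 2.725%.
The 2000s: TFP = 2.2 − 1.026 + 1.241 = 2.415%.
Difference = 2.725 − (2.415) = 0.31 pp.

0.31 percentage points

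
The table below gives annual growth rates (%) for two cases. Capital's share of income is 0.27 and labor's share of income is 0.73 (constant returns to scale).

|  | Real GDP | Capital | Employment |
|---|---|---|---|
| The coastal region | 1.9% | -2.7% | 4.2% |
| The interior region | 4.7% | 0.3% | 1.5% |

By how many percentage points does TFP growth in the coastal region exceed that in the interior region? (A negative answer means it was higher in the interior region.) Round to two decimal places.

Labor's share = 1 − 0.27 = 0.73.
The coastal region: TFP = 1.9 + 0.729 − 3.066 = -0.437%.
The interior region: TFP = 4.7 − 0.081 − 1.095 = 3.524%.
Difference = -0.437 − (3.524) = -3.961 pp.

-3.96 percentage points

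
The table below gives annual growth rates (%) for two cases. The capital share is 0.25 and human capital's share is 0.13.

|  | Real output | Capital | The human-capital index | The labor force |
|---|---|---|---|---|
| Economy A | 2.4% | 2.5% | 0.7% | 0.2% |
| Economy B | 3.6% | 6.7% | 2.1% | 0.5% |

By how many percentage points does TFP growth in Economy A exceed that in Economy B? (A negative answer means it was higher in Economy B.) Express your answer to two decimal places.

0.22 percentage points

Labor's share = 1 − 0.25 − 0.13 = 0.62.
Economy A: TFP = 2.4 − 0.625 − 0.091 − 0.124 = 1.56%.
Economy B: TFP = 3.6 − 1.675 − 0.273 − 0.31 = 1.342%.
Difference = 1.56 − (1.342) = 0.218 pp.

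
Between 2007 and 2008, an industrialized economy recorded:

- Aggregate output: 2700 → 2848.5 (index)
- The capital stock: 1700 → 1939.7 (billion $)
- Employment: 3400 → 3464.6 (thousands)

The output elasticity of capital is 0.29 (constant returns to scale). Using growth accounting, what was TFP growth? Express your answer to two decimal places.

TFP grew 0.06%.

Aggregate output growth = (2848.5 − 2700) / 2700 = 5.5%.
The capital stock growth = (1939.7 − 1700) / 1700 = 14.1%.
Employment growth = (3464.6 − 3400) / 3400 = 1.9%.
Labor's share = 1 − 0.29 = 0.71.
The capital stock: 0.29 × 14.1 = 4.089 pp.
Employment: 0.71 × 1.9 = 1.349 pp.
TFP growth = 5.5 − 5.438 = 0.062%.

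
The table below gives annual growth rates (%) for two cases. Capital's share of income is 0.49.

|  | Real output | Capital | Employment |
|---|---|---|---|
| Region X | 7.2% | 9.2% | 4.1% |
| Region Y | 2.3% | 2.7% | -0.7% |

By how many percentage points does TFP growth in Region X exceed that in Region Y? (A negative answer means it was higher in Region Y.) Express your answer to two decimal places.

Labor's share = 1 − 0.49 = 0.51.
Region X: TFP = 7.2 − 4.508 − 2.091 = 0.601%.
Region Y: TFP = 2.3 − 1.323 + 0.357 = 1.334%.
Difference = 0.601 − (1.334) = -0.733 pp.

-0.73 percentage points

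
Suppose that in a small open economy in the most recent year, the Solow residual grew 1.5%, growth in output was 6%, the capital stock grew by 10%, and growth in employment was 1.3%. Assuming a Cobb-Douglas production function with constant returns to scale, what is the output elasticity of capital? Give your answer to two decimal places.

α = 0.37

gY = gA + α·gK + (1−α)·gL, so gY − gA − gL = α(gK − gL).
6 − 1.5 − 1.3 = α × (10 − 1.3).
3.2 = 8.7 α, so α = 0.3678.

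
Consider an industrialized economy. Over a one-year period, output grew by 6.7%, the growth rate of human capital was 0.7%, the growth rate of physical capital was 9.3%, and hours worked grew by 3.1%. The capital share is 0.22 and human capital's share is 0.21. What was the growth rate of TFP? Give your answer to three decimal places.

Labor's share = 1 − 0.22 − 0.21 = 0.57.
Physical capital: 0.22 × 9.3 = 2.046 pp.
Human capital: 0.21 × 0.7 = 0.147 pp.
Hours worked: 0.57 × 3.1 = 1.767 pp.
TFP growth = 6.7 − 3.96 = 2.74%.

2.740%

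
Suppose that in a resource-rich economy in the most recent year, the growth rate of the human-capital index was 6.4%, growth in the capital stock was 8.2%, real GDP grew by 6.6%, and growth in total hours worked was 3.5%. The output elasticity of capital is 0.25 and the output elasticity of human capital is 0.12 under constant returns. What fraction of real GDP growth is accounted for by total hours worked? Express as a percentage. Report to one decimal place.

33.4%

Labor's share = 1 − 0.25 − 0.12 = 0.63.
Total hours worked contributed 0.63 × 3.5 = 2.205 pp.
Share of growth = 2.205 / 6.6 × 100 = 33.409%.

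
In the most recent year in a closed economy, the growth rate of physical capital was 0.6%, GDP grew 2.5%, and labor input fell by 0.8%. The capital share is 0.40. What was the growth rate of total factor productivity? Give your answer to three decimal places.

Total factor productivity grew 2.740%.

Labor's share = 1 − 0.4 = 0.6.
Physical capital: 0.4 × 0.6 = 0.24 pp.
Labor input: 0.6 × (-0.8) = -0.48 pp.
TFP growth = 2.5 + 0.24 = 2.74%.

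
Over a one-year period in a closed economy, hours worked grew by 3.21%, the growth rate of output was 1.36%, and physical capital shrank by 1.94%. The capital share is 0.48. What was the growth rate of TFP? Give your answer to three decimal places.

TFP growth was 0.622%.

Labor's share = 1 − 0.48 = 0.52.
Physical capital: 0.48 × (-1.94) = -0.9312 pp.
Hours worked: 0.52 × 3.21 = 1.6692 pp.
TFP growth = 1.36 − 0.738 = 0.622%.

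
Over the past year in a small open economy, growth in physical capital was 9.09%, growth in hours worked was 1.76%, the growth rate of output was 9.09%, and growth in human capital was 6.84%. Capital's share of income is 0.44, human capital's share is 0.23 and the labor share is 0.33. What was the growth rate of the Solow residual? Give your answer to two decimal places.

2.94%

Labor's share = 1 − 0.44 − 0.23 = 0.33.
Physical capital: 0.44 × 9.09 = 3.9996 pp.
Human capital: 0.23 × 6.84 = 1.5732 pp.
Hours worked: 0.33 × 1.76 = 0.5808 pp.
TFP growth = 9.09 − 6.1536 = 2.9364%.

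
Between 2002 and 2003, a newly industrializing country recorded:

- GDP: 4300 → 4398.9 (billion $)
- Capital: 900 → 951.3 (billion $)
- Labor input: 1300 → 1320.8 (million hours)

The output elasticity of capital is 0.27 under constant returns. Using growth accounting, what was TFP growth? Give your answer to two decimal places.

-0.41%

GDP growth = (4398.9 − 4300) / 4300 = 2.3%.
Capital growth = (951.3 − 900) / 900 = 5.7%.
Labor input growth = (1320.8 − 1300) / 1300 = 1.6%.
Labor's share = 1 − 0.27 = 0.73.
Capital: 0.27 × 5.7 = 1.539 pp.
Labor input: 0.73 × 1.6 = 1.168 pp.
TFP growth = 2.3 − 2.707 = -0.407%.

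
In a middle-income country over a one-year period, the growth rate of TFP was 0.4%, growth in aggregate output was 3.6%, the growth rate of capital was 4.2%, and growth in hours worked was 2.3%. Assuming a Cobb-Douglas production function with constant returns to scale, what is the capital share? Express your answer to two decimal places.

gY = gA + α·gK + (1−α)·gL, so gY − gA − gL = α(gK − gL).
3.6 − 0.4 − 2.3 = α × (4.2 − 2.3).
0.9 = 1.9 α, so α = 0.4737.

α = 0.47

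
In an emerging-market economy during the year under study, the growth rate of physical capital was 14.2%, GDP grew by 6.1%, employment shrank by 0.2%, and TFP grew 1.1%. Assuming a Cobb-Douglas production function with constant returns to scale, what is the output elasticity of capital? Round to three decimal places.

gY = gA + α·gK + (1−α)·gL, so gY − gA − gL = α(gK − gL).
6.1 − 1.1 + 0.2 = α × (14.2 − (-0.2)).
5.2 = 14.4 α, so α = 0.36111.

0.361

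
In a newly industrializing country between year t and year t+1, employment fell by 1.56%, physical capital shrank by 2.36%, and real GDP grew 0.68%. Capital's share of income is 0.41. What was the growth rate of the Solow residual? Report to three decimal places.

2.568%

Labor's share = 1 − 0.41 = 0.59.
Physical capital: 0.41 × (-2.36) = -0.9676 pp.
Employment: 0.59 × (-1.56) = -0.9204 pp.
TFP growth = 0.68 + 1.888 = 2.568%.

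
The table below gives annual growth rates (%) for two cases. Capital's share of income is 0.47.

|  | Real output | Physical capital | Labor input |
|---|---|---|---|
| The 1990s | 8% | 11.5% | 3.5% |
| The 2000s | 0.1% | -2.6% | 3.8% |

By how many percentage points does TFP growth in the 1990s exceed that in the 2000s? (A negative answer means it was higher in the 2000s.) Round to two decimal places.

Labor's share = 1 − 0.47 = 0.53.
The 1990s: TFP = 8 − 5.405 − 1.855 = 0.74%.
The 2000s: TFP = 0.1 + 1.222 − 2.014 = -0.692%.
Difference = 0.74 − (-0.692) = 1.432 pp.

1.43 percentage points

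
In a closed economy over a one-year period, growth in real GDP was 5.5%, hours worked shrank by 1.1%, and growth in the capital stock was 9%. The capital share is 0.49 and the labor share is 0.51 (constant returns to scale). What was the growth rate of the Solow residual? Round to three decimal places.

The Solow residual growth was 1.651%.

Labor's share = 1 − 0.49 = 0.51.
The capital stock: 0.49 × 9 = 4.41 pp.
Hours worked: 0.51 × (-1.1) = -0.561 pp.
TFP growth = 5.5 − 3.849 = 1.651%.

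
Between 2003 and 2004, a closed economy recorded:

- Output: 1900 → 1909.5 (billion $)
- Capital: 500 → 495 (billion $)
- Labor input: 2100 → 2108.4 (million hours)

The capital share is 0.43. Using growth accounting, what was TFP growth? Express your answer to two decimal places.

Output growth = (1909.5 − 1900) / 1900 = 0.5%.
Capital growth = (495 − 500) / 500 = -1%.
Labor input growth = (2108.4 − 2100) / 2100 = 0.4%.
Labor's share = 1 − 0.43 = 0.57.
Capital: 0.43 × (-1) = -0.43 pp.
Labor input: 0.57 × 0.4 = 0.228 pp.
TFP growth = 0.5 + 0.202 = 0.702%.

0.70%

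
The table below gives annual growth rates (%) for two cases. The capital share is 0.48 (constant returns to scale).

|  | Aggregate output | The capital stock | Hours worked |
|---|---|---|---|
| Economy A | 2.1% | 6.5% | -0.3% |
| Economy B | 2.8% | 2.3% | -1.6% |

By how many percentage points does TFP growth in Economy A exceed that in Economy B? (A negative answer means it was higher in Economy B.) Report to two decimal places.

-3.39 percentage points

Labor's share = 1 − 0.48 = 0.52.
Economy A: TFP = 2.1 − 3.12 + 0.156 = -0.864%.
Economy B: TFP = 2.8 − 1.104 + 0.832 = 2.528%.
Difference = -0.864 − (2.528) = -3.392 pp.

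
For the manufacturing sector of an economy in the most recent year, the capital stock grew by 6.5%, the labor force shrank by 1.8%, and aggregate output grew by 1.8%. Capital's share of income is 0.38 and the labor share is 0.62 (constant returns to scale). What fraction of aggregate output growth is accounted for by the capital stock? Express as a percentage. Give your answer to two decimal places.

The capital stock accounted for 137.22% of growth.

The capital stock contributed 0.38 × 6.5 = 2.47 pp.
Share of growth = 2.47 / 1.8 × 100 = 137.2222%.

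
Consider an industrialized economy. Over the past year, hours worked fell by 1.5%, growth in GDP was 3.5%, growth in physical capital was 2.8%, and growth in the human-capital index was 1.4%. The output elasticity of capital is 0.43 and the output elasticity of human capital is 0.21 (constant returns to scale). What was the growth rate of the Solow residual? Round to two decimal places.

Labor's share = 1 − 0.43 − 0.21 = 0.36.
Physical capital: 0.43 × 2.8 = 1.204 pp.
The human-capital index: 0.21 × 1.4 = 0.294 pp.
Hours worked: 0.36 × (-1.5) = -0.54 pp.
TFP growth = 3.5 − 0.958 = 2.542%.

2.54%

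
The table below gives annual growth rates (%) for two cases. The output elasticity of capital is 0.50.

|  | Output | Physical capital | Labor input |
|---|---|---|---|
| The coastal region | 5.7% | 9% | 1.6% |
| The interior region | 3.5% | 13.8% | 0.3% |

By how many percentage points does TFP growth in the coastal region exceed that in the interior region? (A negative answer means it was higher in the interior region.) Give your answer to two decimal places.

3.95 percentage points

Labor's share = 1 − 0.5 = 0.5.
The coastal region: TFP = 5.7 − 4.5 − 0.8 = 0.4%.
The interior region: TFP = 3.5 − 6.9 − 0.15 = -3.55%.
Difference = 0.4 − (-3.55) = 3.95 pp.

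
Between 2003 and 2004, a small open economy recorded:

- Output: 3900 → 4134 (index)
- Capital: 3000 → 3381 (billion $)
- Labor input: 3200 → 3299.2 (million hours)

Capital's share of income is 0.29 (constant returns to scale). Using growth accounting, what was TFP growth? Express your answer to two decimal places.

0.12%

Output growth = (4134 − 3900) / 3900 = 6%.
Capital growth = (3381 − 3000) / 3000 = 12.7%.
Labor input growth = (3299.2 − 3200) / 3200 = 3.1%.
Labor's share = 1 − 0.29 = 0.71.
Capital: 0.29 × 12.7 = 3.683 pp.
Labor input: 0.71 × 3.1 = 2.201 pp.
TFP growth = 6 − 5.884 = 0.116%.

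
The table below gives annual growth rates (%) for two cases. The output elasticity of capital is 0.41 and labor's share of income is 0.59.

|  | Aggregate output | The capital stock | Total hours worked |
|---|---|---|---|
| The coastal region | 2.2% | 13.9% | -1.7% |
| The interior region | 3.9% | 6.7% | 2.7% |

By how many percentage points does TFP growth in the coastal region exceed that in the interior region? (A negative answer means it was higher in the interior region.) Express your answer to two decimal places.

Labor's share = 1 − 0.41 = 0.59.
The coastal region: TFP = 2.2 − 5.699 + 1.003 = -2.496%.
The interior region: TFP = 3.9 − 2.747 − 1.593 = -0.44%.
Difference = -2.496 − (-0.44) = -2.056 pp.

-2.06 percentage points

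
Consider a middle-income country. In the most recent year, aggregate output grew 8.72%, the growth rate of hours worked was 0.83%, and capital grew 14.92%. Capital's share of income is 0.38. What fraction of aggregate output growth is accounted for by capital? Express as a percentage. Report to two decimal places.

Capital contributed 0.38 × 14.92 = 5.6696 pp.
Share of growth = 5.6696 / 8.72 × 100 = 65.0183%.

65.02%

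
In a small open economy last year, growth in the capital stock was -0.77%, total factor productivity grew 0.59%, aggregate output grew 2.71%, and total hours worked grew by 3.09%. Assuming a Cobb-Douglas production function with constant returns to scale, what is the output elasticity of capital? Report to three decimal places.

gY = gA + α·gK + (1−α)·gL, so gY − gA − gL = α(gK − gL).
2.71 − 0.59 − 3.09 = α × (-0.77 − 3.09).
-0.97 = -3.86 α, so α = 0.2513.

The output elasticity of capital is 0.251.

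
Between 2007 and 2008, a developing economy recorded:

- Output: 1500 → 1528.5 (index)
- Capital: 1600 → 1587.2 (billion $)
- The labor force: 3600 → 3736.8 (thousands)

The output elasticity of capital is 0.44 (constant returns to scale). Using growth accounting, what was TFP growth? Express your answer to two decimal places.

Output growth = (1528.5 − 1500) / 1500 = 1.9%.
Capital growth = (1587.2 − 1600) / 1600 = -0.8%.
The labor force growth = (3736.8 − 3600) / 3600 = 3.8%.
Labor's share = 1 − 0.44 = 0.56.
Capital: 0.44 × (-0.8) = -0.352 pp.
The labor force: 0.56 × 3.8 = 2.128 pp.
TFP growth = 1.9 − 1.776 = 0.124%.

0.12%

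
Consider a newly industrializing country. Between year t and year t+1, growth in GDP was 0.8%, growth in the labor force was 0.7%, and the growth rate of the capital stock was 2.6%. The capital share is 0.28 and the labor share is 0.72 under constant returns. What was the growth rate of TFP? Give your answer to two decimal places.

Labor's share = 1 − 0.28 = 0.72.
The capital stock: 0.28 × 2.6 = 0.728 pp.
The labor force: 0.72 × 0.7 = 0.504 pp.
TFP growth = 0.8 − 1.232 = -0.432%.

-0.43%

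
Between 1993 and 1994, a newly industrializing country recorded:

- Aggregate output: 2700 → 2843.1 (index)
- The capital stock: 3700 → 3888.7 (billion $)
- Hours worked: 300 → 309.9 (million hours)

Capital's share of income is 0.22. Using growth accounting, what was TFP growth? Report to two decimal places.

Aggregate output growth = (2843.1 − 2700) / 2700 = 5.3%.
The capital stock growth = (3888.7 − 3700) / 3700 = 5.1%.
Hours worked growth = (309.9 − 300) / 300 = 3.3%.
Labor's share = 1 − 0.22 = 0.78.
The capital stock: 0.22 × 5.1 = 1.122 pp.
Hours worked: 0.78 × 3.3 = 2.574 pp.
TFP growth = 5.3 − 3.696 = 1.604%.

1.60%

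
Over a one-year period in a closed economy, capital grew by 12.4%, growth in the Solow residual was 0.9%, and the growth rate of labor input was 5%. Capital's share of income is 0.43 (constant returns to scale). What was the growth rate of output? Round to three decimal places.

Labor's share = 1 − 0.43 = 0.57.
Capital: 0.43 × 12.4 = 5.332 pp.
Labor input: 0.57 × 5 = 2.85 pp.
Output growth = 0.9 + 8.182 = 9.082%.

Output grew 9.082%.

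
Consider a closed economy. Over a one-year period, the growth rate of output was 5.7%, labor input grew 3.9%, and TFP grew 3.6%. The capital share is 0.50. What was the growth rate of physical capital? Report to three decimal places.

Labor's share = 1 − 0.5 = 0.5.
gY = gA + 0.5×3.9 + 0.5×g.
0.5×g = 5.7 − 3.6 − 1.95 = 0.15.
g = 0.15 / 0.5 = 0.3%.

0.300%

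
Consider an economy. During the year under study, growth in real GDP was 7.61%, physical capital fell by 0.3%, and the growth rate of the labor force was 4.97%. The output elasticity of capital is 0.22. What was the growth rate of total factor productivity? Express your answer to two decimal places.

Labor's share = 1 − 0.22 = 0.78.
Physical capital: 0.22 × (-0.3) = -0.066 pp.
The labor force: 0.78 × 4.97 = 3.8766 pp.
TFP growth = 7.61 − 3.8106 = 3.7994%.

Total factor productivity growth was 3.80%.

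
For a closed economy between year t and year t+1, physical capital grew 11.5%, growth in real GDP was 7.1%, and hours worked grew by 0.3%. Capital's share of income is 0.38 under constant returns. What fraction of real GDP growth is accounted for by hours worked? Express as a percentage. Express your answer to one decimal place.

Hours worked accounted for 2.6% of growth.

Labor's share = 1 − 0.38 = 0.62.
Hours worked contributed 0.62 × 0.3 = 0.186 pp.
Share of growth = 0.186 / 7.1 × 100 = 2.62%.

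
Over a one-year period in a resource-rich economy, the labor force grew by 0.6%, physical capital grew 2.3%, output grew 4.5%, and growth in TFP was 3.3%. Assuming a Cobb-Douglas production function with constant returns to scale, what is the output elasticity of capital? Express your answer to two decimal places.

0.35

gY = gA + α·gK + (1−α)·gL, so gY − gA − gL = α(gK − gL).
4.5 − 3.3 − 0.6 = α × (2.3 − 0.6).
0.6 = 1.7 α, so α = 0.3529.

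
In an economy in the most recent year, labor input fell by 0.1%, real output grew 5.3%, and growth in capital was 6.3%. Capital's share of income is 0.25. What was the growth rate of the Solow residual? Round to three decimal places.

The Solow residual growth was 3.800%.

Labor's share = 1 − 0.25 = 0.75.
Capital: 0.25 × 6.3 = 1.575 pp.
Labor input: 0.75 × (-0.1) = -0.075 pp.
TFP growth = 5.3 − 1.5 = 3.8%.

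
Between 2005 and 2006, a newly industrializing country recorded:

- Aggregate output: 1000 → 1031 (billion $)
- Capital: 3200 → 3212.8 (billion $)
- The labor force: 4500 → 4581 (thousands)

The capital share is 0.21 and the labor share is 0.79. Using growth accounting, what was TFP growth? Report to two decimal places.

TFP growth was 1.59%.

Aggregate output growth = (1031 − 1000) / 1000 = 3.1%.
Capital growth = (3212.8 − 3200) / 3200 = 0.4%.
The labor force growth = (4581 − 4500) / 4500 = 1.8%.
Labor's share = 1 − 0.21 = 0.79.
Capital: 0.21 × 0.4 = 0.084 pp.
The labor force: 0.79 × 1.8 = 1.422 pp.
TFP growth = 3.1 − 1.506 = 1.594%.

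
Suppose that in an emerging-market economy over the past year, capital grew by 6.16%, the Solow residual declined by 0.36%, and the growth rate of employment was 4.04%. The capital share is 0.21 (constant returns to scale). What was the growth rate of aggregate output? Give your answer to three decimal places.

Labor's share = 1 − 0.21 = 0.79.
Capital: 0.21 × 6.16 = 1.2936 pp.
Employment: 0.79 × 4.04 = 3.1916 pp.
Output growth = -0.36 + 4.4852 = 4.1252%.

4.125%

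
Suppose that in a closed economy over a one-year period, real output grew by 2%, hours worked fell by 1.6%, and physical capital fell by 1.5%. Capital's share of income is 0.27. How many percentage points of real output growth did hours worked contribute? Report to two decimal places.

Labor's share = 1 − 0.27 = 0.73.
Contribution = share × growth = 0.73 × (-1.6) = -1.168 pp.

-1.17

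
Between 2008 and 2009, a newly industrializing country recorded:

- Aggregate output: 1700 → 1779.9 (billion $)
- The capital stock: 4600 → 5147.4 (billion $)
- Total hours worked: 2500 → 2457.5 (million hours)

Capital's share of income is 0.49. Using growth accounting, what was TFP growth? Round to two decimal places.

-0.26%

Aggregate output growth = (1779.9 − 1700) / 1700 = 4.7%.
The capital stock growth = (5147.4 − 4600) / 4600 = 11.9%.
Total hours worked growth = (2457.5 − 2500) / 2500 = -1.7%.
Labor's share = 1 − 0.49 = 0.51.
The capital stock: 0.49 × 11.9 = 5.831 pp.
Total hours worked: 0.51 × (-1.7) = -0.867 pp.
TFP growth = 4.7 − 4.964 = -0.264%.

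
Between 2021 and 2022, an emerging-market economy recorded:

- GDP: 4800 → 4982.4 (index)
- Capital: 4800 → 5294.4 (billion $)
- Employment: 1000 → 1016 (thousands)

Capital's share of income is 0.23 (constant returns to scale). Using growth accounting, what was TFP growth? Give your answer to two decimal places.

0.20%

GDP growth = (4982.4 − 4800) / 4800 = 3.8%.
Capital growth = (5294.4 − 4800) / 4800 = 10.3%.
Employment growth = (1016 − 1000) / 1000 = 1.6%.
Labor's share = 1 − 0.23 = 0.77.
Capital: 0.23 × 10.3 = 2.369 pp.
Employment: 0.77 × 1.6 = 1.232 pp.
TFP growth = 3.8 − 3.601 = 0.199%.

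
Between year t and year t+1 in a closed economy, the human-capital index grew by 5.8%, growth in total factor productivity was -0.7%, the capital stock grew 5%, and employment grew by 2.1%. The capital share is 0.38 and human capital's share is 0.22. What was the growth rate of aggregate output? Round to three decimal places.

Labor's share = 1 − 0.38 − 0.22 = 0.4.
The capital stock: 0.38 × 5 = 1.9 pp.
The human-capital index: 0.22 × 5.8 = 1.276 pp.
Employment: 0.4 × 2.1 = 0.84 pp.
Output growth = -0.7 + 4.016 = 3.316%.

Aggregate output growth was 3.316%.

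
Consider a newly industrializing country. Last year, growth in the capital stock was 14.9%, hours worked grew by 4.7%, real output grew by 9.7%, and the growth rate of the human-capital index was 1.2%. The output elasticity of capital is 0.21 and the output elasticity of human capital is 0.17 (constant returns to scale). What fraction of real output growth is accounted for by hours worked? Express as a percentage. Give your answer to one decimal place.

Labor's share = 1 − 0.21 − 0.17 = 0.62.
Hours worked contributed 0.62 × 4.7 = 2.914 pp.
Share of growth = 2.914 / 9.7 × 100 = 30.041%.

30.0%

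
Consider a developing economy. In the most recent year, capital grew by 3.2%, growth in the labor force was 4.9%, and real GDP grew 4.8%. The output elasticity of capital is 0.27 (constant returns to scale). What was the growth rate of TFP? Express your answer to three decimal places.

Labor's share = 1 − 0.27 = 0.73.
Capital: 0.27 × 3.2 = 0.864 pp.
The labor force: 0.73 × 4.9 = 3.577 pp.
TFP growth = 4.8 − 4.441 = 0.359%.

0.359%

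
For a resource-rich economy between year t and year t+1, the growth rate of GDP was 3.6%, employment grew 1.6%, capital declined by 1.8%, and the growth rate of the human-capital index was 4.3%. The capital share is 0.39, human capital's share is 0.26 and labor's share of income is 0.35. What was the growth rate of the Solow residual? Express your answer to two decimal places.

The Solow residual grew 2.62%.

Labor's share = 1 − 0.39 − 0.26 = 0.35.
Capital: 0.39 × (-1.8) = -0.702 pp.
The human-capital index: 0.26 × 4.3 = 1.118 pp.
Employment: 0.35 × 1.6 = 0.56 pp.
TFP growth = 3.6 − 0.976 = 2.624%.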